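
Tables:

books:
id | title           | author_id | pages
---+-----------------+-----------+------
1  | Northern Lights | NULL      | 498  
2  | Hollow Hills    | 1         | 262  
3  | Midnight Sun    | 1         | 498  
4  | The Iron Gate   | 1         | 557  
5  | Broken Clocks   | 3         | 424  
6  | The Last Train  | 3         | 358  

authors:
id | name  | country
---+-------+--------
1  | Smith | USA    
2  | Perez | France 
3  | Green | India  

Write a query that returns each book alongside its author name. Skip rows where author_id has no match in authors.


INNER JOIN keeps only books rows whose author_id matches an id in authors. Walk through each book:
  - book 1 (Northern Lights): author_id=NULL, no match -> dropped
  - book 2 (Hollow Hills): author_id=1 -> matches Smith
  - book 3 (Midnight Sun): author_id=1 -> matches Smith
  - book 4 (The Iron Gate): author_id=1 -> matches Smith
  - book 5 (Broken Clocks): author_id=3 -> matches Green
  - book 6 (The Last Train): author_id=3 -> matches Green
So 1 of 6 rows is dropped.

SQL:
SELECT a.title, b.name AS author
FROM books a
INNER JOIN authors b ON a.author_id = b.id

Result:
title          | author
---------------+-------
Hollow Hills   | Smith 
Midnight Sun   | Smith 
The Iron Gate  | Smith 
Broken Clocks  | Green 
The Last Train | Green 


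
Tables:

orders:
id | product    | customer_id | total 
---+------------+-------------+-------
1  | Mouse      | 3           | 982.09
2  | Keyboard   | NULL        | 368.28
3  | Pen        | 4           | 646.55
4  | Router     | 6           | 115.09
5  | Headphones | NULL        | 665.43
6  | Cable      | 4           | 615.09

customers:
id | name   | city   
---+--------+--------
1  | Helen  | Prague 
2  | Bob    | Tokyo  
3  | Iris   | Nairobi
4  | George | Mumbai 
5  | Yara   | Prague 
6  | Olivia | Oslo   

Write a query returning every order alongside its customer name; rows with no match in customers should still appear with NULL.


LEFT JOIN keeps every row from orders (the left table); where customer_id has no match in customers, the customer columns become NULL. Walk through each order:
  - order 1 (Mouse): customer_id=3 -> matches Iris
  - order 2 (Keyboard): customer_id=NULL, no match -> kept with NULL
  - order 3 (Pen): customer_id=4 -> matches George
  - order 4 (Router): customer_id=6 -> matches Olivia
  - order 5 (Headphones): customer_id=NULL, no match -> kept with NULL
  - order 6 (Cable): customer_id=4 -> matches George
All 6 rows appear; 2 have NULL customer.

SQL:
SELECT a.product, b.name AS customer
FROM orders a
LEFT JOIN customers b ON a.customer_id = b.id

Result:
product    | customer
-----------+---------
Mouse      | Iris    
Keyboard   | NULL    
Pen        | George  
Router     | Olivia  
Headphones | NULL    
Cable      | George  


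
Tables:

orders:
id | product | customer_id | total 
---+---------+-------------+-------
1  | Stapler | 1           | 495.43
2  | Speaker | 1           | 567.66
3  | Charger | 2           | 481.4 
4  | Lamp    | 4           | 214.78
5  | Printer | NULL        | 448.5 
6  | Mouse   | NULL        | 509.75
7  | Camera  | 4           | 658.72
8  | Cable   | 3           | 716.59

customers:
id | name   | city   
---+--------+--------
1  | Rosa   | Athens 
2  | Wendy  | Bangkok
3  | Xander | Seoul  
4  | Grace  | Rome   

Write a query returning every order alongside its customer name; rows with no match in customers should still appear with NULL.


LEFT JOIN keeps every row from orders (the left table); where customer_id has no match in customers, the customer columns become NULL. Walk through each order:
  - order 1 (Stapler): customer_id=1 -> matches Rosa
  - order 2 (Speaker): customer_id=1 -> matches Rosa
  - order 3 (Charger): customer_id=2 -> matches Wendy
  - order 4 (Lamp): customer_id=4 -> matches Grace
  - order 5 (Printer): customer_id=NULL, no match -> kept with NULL
  - order 6 (Mouse): customer_id=NULL, no match -> kept with NULL
  - order 7 (Camera): customer_id=4 -> matches Grace
  - order 8 (Cable): customer_id=3 -> matches Xander
All 8 rows appear; 2 have NULL customer.

SQL:
SELECT a.product, b.name AS customer
FROM orders a
LEFT JOIN customers b ON a.customer_id = b.id

Result:
product | customer
--------+---------
Stapler | Rosa    
Speaker | Rosa    
Charger | Wendy   
Lamp    | Grace   
Printer | NULL    
Mouse   | NULL    
Camera  | Grace   
Cable   | Xander  


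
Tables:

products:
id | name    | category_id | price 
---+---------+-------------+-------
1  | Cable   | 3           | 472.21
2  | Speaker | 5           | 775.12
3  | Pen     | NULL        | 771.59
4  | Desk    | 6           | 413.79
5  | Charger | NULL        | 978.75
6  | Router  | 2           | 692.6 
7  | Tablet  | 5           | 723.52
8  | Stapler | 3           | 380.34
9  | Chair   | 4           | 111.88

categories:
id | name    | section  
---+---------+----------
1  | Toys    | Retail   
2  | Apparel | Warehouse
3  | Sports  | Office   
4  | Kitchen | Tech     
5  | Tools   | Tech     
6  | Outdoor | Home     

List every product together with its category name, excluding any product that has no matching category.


INNER JOIN keeps only products rows whose category_id matches an id in categories. Walk through each product:
  - product 1 (Cable): category_id=3 -> matches Sports
  - product 2 (Speaker): category_id=5 -> matches Tools
  - product 3 (Pen): category_id=NULL, no match -> dropped
  - product 4 (Desk): category_id=6 -> matches Outdoor
  - product 5 (Charger): category_id=NULL, no match -> dropped
  - product 6 (Router): category_id=2 -> matches Apparel
  - product 7 (Tablet): category_id=5 -> matches Tools
  - product 8 (Stapler): category_id=3 -> matches Sports
  - product 9 (Chair): category_id=4 -> matches Kitchen
So 2 of 9 rows are dropped.

SQL:
SELECT a.name, b.name AS category
FROM products a
INNER JOIN categories b ON a.category_id = b.id

Result:
name    | category
--------+---------
Cable   | Sports  
Speaker | Tools   
Desk    | Outdoor 
Router  | Apparel 
Tablet  | Tools   
Stapler | Sports  
Chair   | Kitchen 


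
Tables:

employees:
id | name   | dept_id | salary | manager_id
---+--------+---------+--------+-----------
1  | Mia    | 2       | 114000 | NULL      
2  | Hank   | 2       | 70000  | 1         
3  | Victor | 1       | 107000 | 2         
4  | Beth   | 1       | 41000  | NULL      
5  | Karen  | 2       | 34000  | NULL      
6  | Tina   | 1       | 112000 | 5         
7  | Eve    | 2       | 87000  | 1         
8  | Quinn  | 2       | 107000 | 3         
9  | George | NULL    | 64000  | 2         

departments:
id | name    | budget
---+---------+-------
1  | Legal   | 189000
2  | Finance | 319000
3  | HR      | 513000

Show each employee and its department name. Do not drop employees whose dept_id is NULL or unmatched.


LEFT JOIN keeps every row from employees (the left table); where dept_id has no match in departments, the department columns become NULL. Walk through each employee:
  - employee 1 (Mia): dept_id=2 -> matches Finance
  - employee 2 (Hank): dept_id=2 -> matches Finance
  - employee 3 (Victor): dept_id=1 -> matches Legal
  - employee 4 (Beth): dept_id=1 -> matches Legal
  - employee 5 (Karen): dept_id=2 -> matches Finance
  - employee 6 (Tina): dept_id=1 -> matches Legal
  - employee 7 (Eve): dept_id=2 -> matches Finance
  - employee 8 (Quinn): dept_id=2 -> matches Finance
  - employee 9 (George): dept_id=NULL, no match -> kept with NULL
All 9 rows appear; 1 has NULL department.

SQL:
SELECT a.name, b.name AS department
FROM employees a
LEFT JOIN departments b ON a.dept_id = b.id

Result:
name   | department
-------+-----------
Mia    | Finance   
Hank   | Finance   
Victor | Legal     
Beth   | Legal     
Karen  | Finance   
Tina   | Legal     
Eve    | Finance   
Quinn  | Finance   
George | NULL      


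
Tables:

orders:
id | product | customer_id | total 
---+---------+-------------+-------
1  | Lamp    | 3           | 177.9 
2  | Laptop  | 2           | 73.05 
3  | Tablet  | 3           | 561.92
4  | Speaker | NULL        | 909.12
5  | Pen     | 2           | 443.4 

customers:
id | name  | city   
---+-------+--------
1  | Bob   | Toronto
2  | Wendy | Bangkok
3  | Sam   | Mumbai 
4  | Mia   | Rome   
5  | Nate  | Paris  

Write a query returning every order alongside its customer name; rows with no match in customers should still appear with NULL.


LEFT JOIN keeps every row from orders (the left table); where customer_id has no match in customers, the customer columns become NULL. Walk through each order:
  - order 1 (Lamp): customer_id=3 -> matches Sam
  - order 2 (Laptop): customer_id=2 -> matches Wendy
  - order 3 (Tablet): customer_id=3 -> matches Sam
  - order 4 (Speaker): customer_id=NULL, no match -> kept with NULL
  - order 5 (Pen): customer_id=2 -> matches Wendy
All 5 rows appear; 1 has NULL customer.

SQL:
SELECT a.product, b.name AS customer
FROM orders a
LEFT JOIN customers b ON a.customer_id = b.id

Result:
product | customer
--------+---------
Lamp    | Sam     
Laptop  | Wendy   
Tablet  | Sam     
Speaker | NULL    
Pen     | Wendy   


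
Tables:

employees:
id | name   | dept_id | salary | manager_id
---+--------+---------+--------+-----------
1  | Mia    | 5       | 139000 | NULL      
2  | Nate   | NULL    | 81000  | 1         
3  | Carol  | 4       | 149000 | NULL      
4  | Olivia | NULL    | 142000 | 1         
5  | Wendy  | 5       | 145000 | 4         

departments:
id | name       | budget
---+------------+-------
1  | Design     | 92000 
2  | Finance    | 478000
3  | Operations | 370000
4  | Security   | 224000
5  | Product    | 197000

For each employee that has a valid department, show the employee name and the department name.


INNER JOIN keeps only employees rows whose dept_id matches an id in departments. Walk through each employee:
  - employee 1 (Mia): dept_id=5 -> matches Product
  - employee 2 (Nate): dept_id=NULL, no match -> dropped
  - employee 3 (Carol): dept_id=4 -> matches Security
  - employee 4 (Olivia): dept_id=NULL, no match -> dropped
  - employee 5 (Wendy): dept_id=5 -> matches Product
So 2 of 5 rows are dropped.

SQL:
SELECT a.name, b.name AS department
FROM employees a
INNER JOIN departments b ON a.dept_id = b.id

Result:
name  | department
------+-----------
Mia   | Product   
Carol | Security  
Wendy | Product   


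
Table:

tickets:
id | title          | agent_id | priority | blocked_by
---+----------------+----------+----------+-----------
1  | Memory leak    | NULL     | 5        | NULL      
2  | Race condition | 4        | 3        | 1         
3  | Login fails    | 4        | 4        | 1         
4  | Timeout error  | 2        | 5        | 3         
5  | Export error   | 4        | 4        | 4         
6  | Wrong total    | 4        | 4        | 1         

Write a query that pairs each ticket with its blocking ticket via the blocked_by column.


This is a self-join: tickets is joined to a second copy of itself, matching each row's blocked_by to another row's id. Use LEFT JOIN so rows with blocked_by=NULL are kept.
  - ticket 1 (Memory leak): blocked_by=NULL -> NULL
  - ticket 2 (Race condition): blocked_by=1 -> Memory leak
  - ticket 3 (Login fails): blocked_by=1 -> Memory leak
  - ticket 4 (Timeout error): blocked_by=3 -> Login fails
  - ticket 5 (Export error): blocked_by=4 -> Timeout error
  - ticket 6 (Wrong total): blocked_by=1 -> Memory leak

SQL:
SELECT a.title AS item, b.title AS blocked_by
FROM tickets a
LEFT JOIN tickets b ON a.blocked_by = b.id

Result:
item           | blocked_by   
---------------+--------------
Memory leak    | NULL         
Race condition | Memory leak  
Login fails    | Memory leak  
Timeout error  | Login fails  
Export error   | Timeout error
Wrong total    | Memory leak  


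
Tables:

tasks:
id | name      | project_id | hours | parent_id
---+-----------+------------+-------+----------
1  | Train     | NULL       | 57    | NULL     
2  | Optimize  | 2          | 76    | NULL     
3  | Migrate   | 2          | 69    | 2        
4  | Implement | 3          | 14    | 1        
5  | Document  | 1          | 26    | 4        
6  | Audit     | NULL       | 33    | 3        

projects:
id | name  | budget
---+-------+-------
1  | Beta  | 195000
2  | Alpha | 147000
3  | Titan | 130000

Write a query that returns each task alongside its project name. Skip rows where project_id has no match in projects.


INNER JOIN keeps only tasks rows whose project_id matches an id in projects. Walk through each task:
  - task 1 (Train): project_id=NULL, no match -> dropped
  - task 2 (Optimize): project_id=2 -> matches Alpha
  - task 3 (Migrate): project_id=2 -> matches Alpha
  - task 4 (Implement): project_id=3 -> matches Titan
  - task 5 (Document): project_id=1 -> matches Beta
  - task 6 (Audit): project_id=NULL, no match -> dropped
So 2 of 6 rows are dropped.

SQL:
SELECT a.name, b.name AS project
FROM tasks a
INNER JOIN projects b ON a.project_id = b.id

Result:
name      | project
----------+--------
Optimize  | Alpha  
Migrate   | Alpha  
Implement | Titan  
Document  | Beta   


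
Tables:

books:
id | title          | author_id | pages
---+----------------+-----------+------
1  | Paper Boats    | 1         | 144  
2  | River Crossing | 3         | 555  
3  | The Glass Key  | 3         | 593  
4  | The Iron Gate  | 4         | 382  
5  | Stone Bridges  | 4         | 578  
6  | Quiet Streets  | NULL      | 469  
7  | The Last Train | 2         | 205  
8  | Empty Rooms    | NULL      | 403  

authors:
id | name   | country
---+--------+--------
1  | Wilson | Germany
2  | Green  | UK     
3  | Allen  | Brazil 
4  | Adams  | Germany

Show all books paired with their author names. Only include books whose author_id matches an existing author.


INNER JOIN keeps only books rows whose author_id matches an id in authors. Walk through each book:
  - book 1 (Paper Boats): author_id=1 -> matches Wilson
  - book 2 (River Crossing): author_id=3 -> matches Allen
  - book 3 (The Glass Key): author_id=3 -> matches Allen
  - book 4 (The Iron Gate): author_id=4 -> matches Adams
  - book 5 (Stone Bridges): author_id=4 -> matches Adams
  - book 6 (Quiet Streets): author_id=NULL, no match -> dropped
  - book 7 (The Last Train): author_id=2 -> matches Green
  - book 8 (Empty Rooms): author_id=NULL, no match -> dropped
So 2 of 8 rows are dropped.

SQL:
SELECT a.title, b.name AS author
FROM books a
INNER JOIN authors b ON a.author_id = b.id

Result:
title          | author
---------------+-------
Paper Boats    | Wilson
River Crossing | Allen 
The Glass Key  | Allen 
The Iron Gate  | Adams 
Stone Bridges  | Adams 
The Last Train | Green 


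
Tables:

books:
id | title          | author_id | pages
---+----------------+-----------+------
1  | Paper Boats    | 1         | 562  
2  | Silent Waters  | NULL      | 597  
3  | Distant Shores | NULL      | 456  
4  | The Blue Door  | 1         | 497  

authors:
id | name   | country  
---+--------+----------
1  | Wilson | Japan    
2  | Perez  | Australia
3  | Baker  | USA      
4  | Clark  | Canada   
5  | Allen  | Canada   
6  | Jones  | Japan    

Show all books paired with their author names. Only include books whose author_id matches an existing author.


INNER JOIN keeps only books rows whose author_id matches an id in authors. Walk through each book:
  - book 1 (Paper Boats): author_id=1 -> matches Wilson
  - book 2 (Silent Waters): author_id=NULL, no match -> dropped
  - book 3 (Distant Shores): author_id=NULL, no match -> dropped
  - book 4 (The Blue Door): author_id=1 -> matches Wilson
So 2 of 4 rows are dropped.

SQL:
SELECT a.title, b.name AS author
FROM books a
INNER JOIN authors b ON a.author_id = b.id

Result:
title         | author
--------------+-------
Paper Boats   | Wilson
The Blue Door | Wilson


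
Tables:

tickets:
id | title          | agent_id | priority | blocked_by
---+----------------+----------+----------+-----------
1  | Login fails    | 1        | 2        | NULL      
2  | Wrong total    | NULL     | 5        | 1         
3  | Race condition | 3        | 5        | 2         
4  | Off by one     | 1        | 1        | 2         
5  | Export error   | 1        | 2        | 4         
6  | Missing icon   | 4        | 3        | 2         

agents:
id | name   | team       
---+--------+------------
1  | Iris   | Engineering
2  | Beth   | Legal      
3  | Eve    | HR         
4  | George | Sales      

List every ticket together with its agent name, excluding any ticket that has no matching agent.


INNER JOIN keeps only tickets rows whose agent_id matches an id in agents. Walk through each ticket:
  - ticket 1 (Login fails): agent_id=1 -> matches Iris
  - ticket 2 (Wrong total): agent_id=NULL, no match -> dropped
  - ticket 3 (Race condition): agent_id=3 -> matches Eve
  - ticket 4 (Off by one): agent_id=1 -> matches Iris
  - ticket 5 (Export error): agent_id=1 -> matches Iris
  - ticket 6 (Missing icon): agent_id=4 -> matches George
So 1 of 6 rows is dropped.

SQL:
SELECT a.title, b.name AS agent
FROM tickets a
INNER JOIN agents b ON a.agent_id = b.id

Result:
title          | agent 
---------------+-------
Login fails    | Iris  
Race condition | Eve   
Off by one     | Iris  
Export error   | Iris  
Missing icon   | George


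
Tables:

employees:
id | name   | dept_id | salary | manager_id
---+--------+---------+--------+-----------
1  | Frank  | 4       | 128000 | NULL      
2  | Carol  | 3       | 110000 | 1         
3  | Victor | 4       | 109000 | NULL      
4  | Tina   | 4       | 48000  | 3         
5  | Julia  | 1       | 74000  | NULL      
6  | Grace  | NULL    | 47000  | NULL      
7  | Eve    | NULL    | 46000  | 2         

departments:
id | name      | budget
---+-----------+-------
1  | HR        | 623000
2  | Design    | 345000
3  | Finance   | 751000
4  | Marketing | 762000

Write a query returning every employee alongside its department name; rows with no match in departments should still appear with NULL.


LEFT JOIN keeps every row from employees (the left table); where dept_id has no match in departments, the department columns become NULL. Walk through each employee:
  - employee 1 (Frank): dept_id=4 -> matches Marketing
  - employee 2 (Carol): dept_id=3 -> matches Finance
  - employee 3 (Victor): dept_id=4 -> matches Marketing
  - employee 4 (Tina): dept_id=4 -> matches Marketing
  - employee 5 (Julia): dept_id=1 -> matches HR
  - employee 6 (Grace): dept_id=NULL, no match -> kept with NULL
  - employee 7 (Eve): dept_id=NULL, no match -> kept with NULL
All 7 rows appear; 2 have NULL department.

SQL:
SELECT a.name, b.name AS department
FROM employees a
LEFT JOIN departments b ON a.dept_id = b.id

Result:
name   | department
-------+-----------
Frank  | Marketing 
Carol  | Finance   
Victor | Marketing 
Tina   | Marketing 
Julia  | HR        
Grace  | NULL      
Eve    | NULL      


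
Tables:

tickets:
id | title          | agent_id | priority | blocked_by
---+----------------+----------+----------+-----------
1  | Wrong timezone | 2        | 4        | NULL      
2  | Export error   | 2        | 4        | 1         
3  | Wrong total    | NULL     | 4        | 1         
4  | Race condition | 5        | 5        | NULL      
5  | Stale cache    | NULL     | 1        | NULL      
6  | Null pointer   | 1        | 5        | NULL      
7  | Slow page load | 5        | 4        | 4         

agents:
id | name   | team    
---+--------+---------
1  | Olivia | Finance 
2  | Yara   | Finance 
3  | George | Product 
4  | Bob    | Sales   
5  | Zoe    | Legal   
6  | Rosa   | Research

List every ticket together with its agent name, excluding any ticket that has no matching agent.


INNER JOIN keeps only tickets rows whose agent_id matches an id in agents. Walk through each ticket:
  - ticket 1 (Wrong timezone): agent_id=2 -> matches Yara
  - ticket 2 (Export error): agent_id=2 -> matches Yara
  - ticket 3 (Wrong total): agent_id=NULL, no match -> dropped
  - ticket 4 (Race condition): agent_id=5 -> matches Zoe
  - ticket 5 (Stale cache): agent_id=NULL, no match -> dropped
  - ticket 6 (Null pointer): agent_id=1 -> matches Olivia
  - ticket 7 (Slow page load): agent_id=5 -> matches Zoe
So 2 of 7 rows are dropped.

SQL:
SELECT a.title, b.name AS agent
FROM tickets a
INNER JOIN agents b ON a.agent_id = b.id

Result:
title          | agent 
---------------+-------
Wrong timezone | Yara  
Export error   | Yara  
Race condition | Zoe   
Null pointer   | Olivia
Slow page load | Zoe   


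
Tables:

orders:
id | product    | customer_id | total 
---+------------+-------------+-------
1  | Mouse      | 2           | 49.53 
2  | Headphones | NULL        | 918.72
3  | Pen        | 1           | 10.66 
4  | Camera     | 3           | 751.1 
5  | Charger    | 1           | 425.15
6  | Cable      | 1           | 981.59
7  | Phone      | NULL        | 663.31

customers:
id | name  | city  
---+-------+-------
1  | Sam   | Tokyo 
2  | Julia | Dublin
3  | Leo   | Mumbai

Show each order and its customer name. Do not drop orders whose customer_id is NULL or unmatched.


LEFT JOIN keeps every row from orders (the left table); where customer_id has no match in customers, the customer columns become NULL. Walk through each order:
  - order 1 (Mouse): customer_id=2 -> matches Julia
  - order 2 (Headphones): customer_id=NULL, no match -> kept with NULL
  - order 3 (Pen): customer_id=1 -> matches Sam
  - order 4 (Camera): customer_id=3 -> matches Leo
  - order 5 (Charger): customer_id=1 -> matches Sam
  - order 6 (Cable): customer_id=1 -> matches Sam
  - order 7 (Phone): customer_id=NULL, no match -> kept with NULL
All 7 rows appear; 2 have NULL customer.

SQL:
SELECT a.product, b.name AS customer
FROM orders a
LEFT JOIN customers b ON a.customer_id = b.id

Result:
product    | customer
-----------+---------
Mouse      | Julia   
Headphones | NULL    
Pen        | Sam     
Camera     | Leo     
Charger    | Sam     
Cable      | Sam     
Phone      | NULL    


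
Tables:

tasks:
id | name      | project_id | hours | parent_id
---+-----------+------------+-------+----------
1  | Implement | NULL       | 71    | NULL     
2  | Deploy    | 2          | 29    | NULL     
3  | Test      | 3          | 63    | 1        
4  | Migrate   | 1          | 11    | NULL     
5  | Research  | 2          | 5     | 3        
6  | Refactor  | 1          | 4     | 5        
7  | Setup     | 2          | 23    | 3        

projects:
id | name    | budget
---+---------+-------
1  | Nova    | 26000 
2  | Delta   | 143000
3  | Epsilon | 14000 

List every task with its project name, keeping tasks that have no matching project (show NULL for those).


LEFT JOIN keeps every row from tasks (the left table); where project_id has no match in projects, the project columns become NULL. Walk through each task:
  - task 1 (Implement): project_id=NULL, no match -> kept with NULL
  - task 2 (Deploy): project_id=2 -> matches Delta
  - task 3 (Test): project_id=3 -> matches Epsilon
  - task 4 (Migrate): project_id=1 -> matches Nova
  - task 5 (Research): project_id=2 -> matches Delta
  - task 6 (Refactor): project_id=1 -> matches Nova
  - task 7 (Setup): project_id=2 -> matches Delta
All 7 rows appear; 1 has NULL project.

SQL:
SELECT a.name, b.name AS project
FROM tasks a
LEFT JOIN projects b ON a.project_id = b.id

Result:
name      | project
----------+--------
Implement | NULL   
Deploy    | Delta  
Test      | Epsilon
Migrate   | Nova   
Research  | Delta  
Refactor  | Nova   
Setup     | Delta  


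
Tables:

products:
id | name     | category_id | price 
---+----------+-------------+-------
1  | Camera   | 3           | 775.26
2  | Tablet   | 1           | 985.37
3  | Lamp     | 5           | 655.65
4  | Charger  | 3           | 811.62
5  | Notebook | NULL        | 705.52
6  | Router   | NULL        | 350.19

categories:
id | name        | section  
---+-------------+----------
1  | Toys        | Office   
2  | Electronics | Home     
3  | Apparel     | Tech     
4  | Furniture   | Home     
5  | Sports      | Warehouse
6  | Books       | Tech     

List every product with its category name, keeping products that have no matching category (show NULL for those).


LEFT JOIN keeps every row from products (the left table); where category_id has no match in categories, the category columns become NULL. Walk through each product:
  - product 1 (Camera): category_id=3 -> matches Apparel
  - product 2 (Tablet): category_id=1 -> matches Toys
  - product 3 (Lamp): category_id=5 -> matches Sports
  - product 4 (Charger): category_id=3 -> matches Apparel
  - product 5 (Notebook): category_id=NULL, no match -> kept with NULL
  - product 6 (Router): category_id=NULL, no match -> kept with NULL
All 6 rows appear; 2 have NULL category.

SQL:
SELECT a.name, b.name AS category
FROM products a
LEFT JOIN categories b ON a.category_id = b.id

Result:
name     | category
---------+---------
Camera   | Apparel 
Tablet   | Toys    
Lamp     | Sports  
Charger  | Apparel 
Notebook | NULL    
Router   | NULL    


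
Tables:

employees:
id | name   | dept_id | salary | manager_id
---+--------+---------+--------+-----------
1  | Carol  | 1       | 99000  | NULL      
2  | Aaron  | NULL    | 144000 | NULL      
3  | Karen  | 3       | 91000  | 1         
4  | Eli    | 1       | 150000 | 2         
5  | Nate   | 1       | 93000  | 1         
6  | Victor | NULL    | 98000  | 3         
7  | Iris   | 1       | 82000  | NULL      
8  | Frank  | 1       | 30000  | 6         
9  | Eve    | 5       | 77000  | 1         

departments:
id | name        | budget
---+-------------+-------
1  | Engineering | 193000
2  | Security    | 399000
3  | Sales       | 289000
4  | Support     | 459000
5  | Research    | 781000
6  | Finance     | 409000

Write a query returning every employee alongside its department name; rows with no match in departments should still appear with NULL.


LEFT JOIN keeps every row from employees (the left table); where dept_id has no match in departments, the department columns become NULL. Walk through each employee:
  - employee 1 (Carol): dept_id=1 -> matches Engineering
  - employee 2 (Aaron): dept_id=NULL, no match -> kept with NULL
  - employee 3 (Karen): dept_id=3 -> matches Sales
  - employee 4 (Eli): dept_id=1 -> matches Engineering
  - employee 5 (Nate): dept_id=1 -> matches Engineering
  - employee 6 (Victor): dept_id=NULL, no match -> kept with NULL
  - employee 7 (Iris): dept_id=1 -> matches Engineering
  - employee 8 (Frank): dept_id=1 -> matches Engineering
  - employee 9 (Eve): dept_id=5 -> matches Research
All 9 rows appear; 2 have NULL department.

SQL:
SELECT a.name, b.name AS department
FROM employees a
LEFT JOIN departments b ON a.dept_id = b.id

Result:
name   | department 
-------+------------
Carol  | Engineering
Aaron  | NULL       
Karen  | Sales      
Eli    | Engineering
Nate   | Engineering
Victor | NULL       
Iris   | Engineering
Frank  | Engineering
Eve    | Research   


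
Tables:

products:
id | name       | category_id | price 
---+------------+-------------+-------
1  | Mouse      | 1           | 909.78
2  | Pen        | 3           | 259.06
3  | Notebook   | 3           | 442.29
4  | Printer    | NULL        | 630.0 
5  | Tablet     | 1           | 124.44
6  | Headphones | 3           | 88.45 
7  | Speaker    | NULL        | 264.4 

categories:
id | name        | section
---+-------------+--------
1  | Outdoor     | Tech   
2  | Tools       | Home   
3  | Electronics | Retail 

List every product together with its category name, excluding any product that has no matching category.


INNER JOIN keeps only products rows whose category_id matches an id in categories. Walk through each product:
  - product 1 (Mouse): category_id=1 -> matches Outdoor
  - product 2 (Pen): category_id=3 -> matches Electronics
  - product 3 (Notebook): category_id=3 -> matches Electronics
  - product 4 (Printer): category_id=NULL, no match -> dropped
  - product 5 (Tablet): category_id=1 -> matches Outdoor
  - product 6 (Headphones): category_id=3 -> matches Electronics
  - product 7 (Speaker): category_id=NULL, no match -> dropped
So 2 of 7 rows are dropped.

SQL:
SELECT a.name, b.name AS category
FROM products a
INNER JOIN categories b ON a.category_id = b.id

Result:
name       | category   
-----------+------------
Mouse      | Outdoor    
Pen        | Electronics
Notebook   | Electronics
Tablet     | Outdoor    
Headphones | Electronics


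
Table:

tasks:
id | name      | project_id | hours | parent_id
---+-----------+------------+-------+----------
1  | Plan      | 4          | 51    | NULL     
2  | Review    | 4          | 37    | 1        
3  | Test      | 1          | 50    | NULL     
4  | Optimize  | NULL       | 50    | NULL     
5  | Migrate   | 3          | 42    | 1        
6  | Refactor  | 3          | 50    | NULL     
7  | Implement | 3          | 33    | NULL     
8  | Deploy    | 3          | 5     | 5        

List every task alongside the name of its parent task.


This is a self-join: tasks is joined to a second copy of itself, matching each row's parent_id to another row's id. Use LEFT JOIN so rows with parent_id=NULL are kept.
  - task 1 (Plan): parent_id=NULL -> NULL
  - task 2 (Review): parent_id=1 -> Plan
  - task 3 (Test): parent_id=NULL -> NULL
  - task 4 (Optimize): parent_id=NULL -> NULL
  - task 5 (Migrate): parent_id=1 -> Plan
  - task 6 (Refactor): parent_id=NULL -> NULL
  - task 7 (Implement): parent_id=NULL -> NULL
  - task 8 (Deploy): parent_id=5 -> Migrate

SQL:
SELECT a.name AS item, b.name AS parent
FROM tasks a
LEFT JOIN tasks b ON a.parent_id = b.id

Result:
item      | parent 
----------+--------
Plan      | NULL   
Review    | Plan   
Test      | NULL   
Optimize  | NULL   
Migrate   | Plan   
Refactor  | NULL   
Implement | NULL   
Deploy    | Migrate


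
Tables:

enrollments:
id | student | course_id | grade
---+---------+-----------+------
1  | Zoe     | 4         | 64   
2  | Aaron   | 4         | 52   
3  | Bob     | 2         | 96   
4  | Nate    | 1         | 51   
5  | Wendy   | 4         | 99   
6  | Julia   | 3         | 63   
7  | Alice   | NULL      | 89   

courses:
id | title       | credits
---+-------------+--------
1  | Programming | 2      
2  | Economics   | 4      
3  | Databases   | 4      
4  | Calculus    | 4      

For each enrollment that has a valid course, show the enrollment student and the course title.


INNER JOIN keeps only enrollments rows whose course_id matches an id in courses. Walk through each enrollment:
  - enrollment 1 (Zoe): course_id=4 -> matches Calculus
  - enrollment 2 (Aaron): course_id=4 -> matches Calculus
  - enrollment 3 (Bob): course_id=2 -> matches Economics
  - enrollment 4 (Nate): course_id=1 -> matches Programming
  - enrollment 5 (Wendy): course_id=4 -> matches Calculus
  - enrollment 6 (Julia): course_id=3 -> matches Databases
  - enrollment 7 (Alice): course_id=NULL, no match -> dropped
So 1 of 7 rows is dropped.

SQL:
SELECT a.student, b.title AS course
FROM enrollments a
INNER JOIN courses b ON a.course_id = b.id

Result:
student | course     
--------+------------
Zoe     | Calculus   
Aaron   | Calculus   
Bob     | Economics  
Nate    | Programming
Wendy   | Calculus   
Julia   | Databases  


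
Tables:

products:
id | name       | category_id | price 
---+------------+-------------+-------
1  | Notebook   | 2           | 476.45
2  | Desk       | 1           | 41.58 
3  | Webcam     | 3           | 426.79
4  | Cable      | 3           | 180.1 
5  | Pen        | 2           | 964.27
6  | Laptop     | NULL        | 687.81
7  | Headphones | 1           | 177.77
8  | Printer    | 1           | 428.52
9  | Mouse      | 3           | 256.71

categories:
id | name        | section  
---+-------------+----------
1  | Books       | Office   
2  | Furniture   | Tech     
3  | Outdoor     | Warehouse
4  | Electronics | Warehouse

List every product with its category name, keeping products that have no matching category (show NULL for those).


LEFT JOIN keeps every row from products (the left table); where category_id has no match in categories, the category columns become NULL. Walk through each product:
  - product 1 (Notebook): category_id=2 -> matches Furniture
  - product 2 (Desk): category_id=1 -> matches Books
  - product 3 (Webcam): category_id=3 -> matches Outdoor
  - product 4 (Cable): category_id=3 -> matches Outdoor
  - product 5 (Pen): category_id=2 -> matches Furniture
  - product 6 (Laptop): category_id=NULL, no match -> kept with NULL
  - product 7 (Headphones): category_id=1 -> matches Books
  - product 8 (Printer): category_id=1 -> matches Books
  - product 9 (Mouse): category_id=3 -> matches Outdoor
All 9 rows appear; 1 has NULL category.

SQL:
SELECT a.name, b.name AS category
FROM products a
LEFT JOIN categories b ON a.category_id = b.id

Result:
name       | category 
-----------+----------
Notebook   | Furniture
Desk       | Books    
Webcam     | Outdoor  
Cable      | Outdoor  
Pen        | Furniture
Laptop     | NULL     
Headphones | Books    
Printer    | Books    
Mouse      | Outdoor  


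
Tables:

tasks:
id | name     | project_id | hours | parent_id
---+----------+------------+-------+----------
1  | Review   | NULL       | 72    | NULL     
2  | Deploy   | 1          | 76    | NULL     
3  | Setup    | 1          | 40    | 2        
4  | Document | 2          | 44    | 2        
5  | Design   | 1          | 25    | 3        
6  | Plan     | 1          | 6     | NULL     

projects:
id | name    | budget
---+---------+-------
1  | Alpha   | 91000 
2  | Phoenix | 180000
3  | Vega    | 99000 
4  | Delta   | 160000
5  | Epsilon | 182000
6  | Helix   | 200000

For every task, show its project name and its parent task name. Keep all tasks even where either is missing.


Two LEFT JOINs from the same base table tasks: one to projects via project_id, one to tasks itself via parent_id. Both are LEFT so every task is preserved.
Match against projects:
  - task 1 (Review): project_id=NULL, no match -> kept with NULL
  - task 2 (Deploy): project_id=1 -> matches Alpha
  - task 3 (Setup): project_id=1 -> matches Alpha
  - task 4 (Document): project_id=2 -> matches Phoenix
  - task 5 (Design): project_id=1 -> matches Alpha
  - task 6 (Plan): project_id=1 -> matches Alpha
Match against tasks (self):
  - task 1 (Review): parent_id=NULL -> NULL
  - task 2 (Deploy): parent_id=NULL -> NULL
  - task 3 (Setup): parent_id=2 -> Deploy
  - task 4 (Document): parent_id=2 -> Deploy
  - task 5 (Design): parent_id=3 -> Setup
  - task 6 (Plan): parent_id=NULL -> NULL

SQL:
SELECT a.name, b.name AS project, c.name AS parent
FROM tasks a
LEFT JOIN projects b ON a.project_id = b.id
LEFT JOIN tasks c ON a.parent_id = c.id

Result:
name     | project | parent
---------+---------+-------
Review   | NULL    | NULL  
Deploy   | Alpha   | NULL  
Setup    | Alpha   | Deploy
Document | Phoenix | Deploy
Design   | Alpha   | Setup 
Plan     | Alpha   | NULL  


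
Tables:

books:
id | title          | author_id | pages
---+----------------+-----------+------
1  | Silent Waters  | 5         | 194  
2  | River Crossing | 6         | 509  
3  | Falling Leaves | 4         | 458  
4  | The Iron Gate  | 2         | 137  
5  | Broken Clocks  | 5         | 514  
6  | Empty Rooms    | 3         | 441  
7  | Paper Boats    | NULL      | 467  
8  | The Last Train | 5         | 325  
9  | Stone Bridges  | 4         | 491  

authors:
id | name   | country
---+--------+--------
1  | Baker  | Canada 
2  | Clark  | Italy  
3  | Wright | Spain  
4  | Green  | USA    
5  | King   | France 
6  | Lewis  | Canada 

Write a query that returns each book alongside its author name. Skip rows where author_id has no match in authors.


INNER JOIN keeps only books rows whose author_id matches an id in authors. Walk through each book:
  - book 1 (Silent Waters): author_id=5 -> matches King
  - book 2 (River Crossing): author_id=6 -> matches Lewis
  - book 3 (Falling Leaves): author_id=4 -> matches Green
  - book 4 (The Iron Gate): author_id=2 -> matches Clark
  - book 5 (Broken Clocks): author_id=5 -> matches King
  - book 6 (Empty Rooms): author_id=3 -> matches Wright
  - book 7 (Paper Boats): author_id=NULL, no match -> dropped
  - book 8 (The Last Train): author_id=5 -> matches King
  - book 9 (Stone Bridges): author_id=4 -> matches Green
So 1 of 9 rows is dropped.

SQL:
SELECT a.title, b.name AS author
FROM books a
INNER JOIN authors b ON a.author_id = b.id

Result:
title          | author
---------------+-------
Silent Waters  | King  
River Crossing | Lewis 
Falling Leaves | Green 
The Iron Gate  | Clark 
Broken Clocks  | King  
Empty Rooms    | Wright
The Last Train | King  
Stone Bridges  | Green 


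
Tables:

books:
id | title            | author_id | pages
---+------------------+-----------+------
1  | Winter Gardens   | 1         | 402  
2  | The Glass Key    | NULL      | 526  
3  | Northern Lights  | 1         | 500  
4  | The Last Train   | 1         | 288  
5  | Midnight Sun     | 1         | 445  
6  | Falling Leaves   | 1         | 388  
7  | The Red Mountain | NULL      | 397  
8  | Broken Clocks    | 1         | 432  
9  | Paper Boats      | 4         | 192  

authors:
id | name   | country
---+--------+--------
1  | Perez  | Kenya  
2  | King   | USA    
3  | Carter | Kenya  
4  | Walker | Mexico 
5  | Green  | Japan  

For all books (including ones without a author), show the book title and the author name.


LEFT JOIN keeps every row from books (the left table); where author_id has no match in authors, the author columns become NULL. Walk through each book:
  - book 1 (Winter Gardens): author_id=1 -> matches Perez
  - book 2 (The Glass Key): author_id=NULL, no match -> kept with NULL
  - book 3 (Northern Lights): author_id=1 -> matches Perez
  - book 4 (The Last Train): author_id=1 -> matches Perez
  - book 5 (Midnight Sun): author_id=1 -> matches Perez
  - book 6 (Falling Leaves): author_id=1 -> matches Perez
  - book 7 (The Red Mountain): author_id=NULL, no match -> kept with NULL
  - book 8 (Broken Clocks): author_id=1 -> matches Perez
  - book 9 (Paper Boats): author_id=4 -> matches Walker
All 9 rows appear; 2 have NULL author.

SQL:
SELECT a.title, b.name AS author
FROM books a
LEFT JOIN authors b ON a.author_id = b.id

Result:
title            | author
-----------------+-------
Winter Gardens   | Perez 
The Glass Key    | NULL  
Northern Lights  | Perez 
The Last Train   | Perez 
Midnight Sun     | Perez 
Falling Leaves   | Perez 
The Red Mountain | NULL  
Broken Clocks    | Perez 
Paper Boats      | Walker


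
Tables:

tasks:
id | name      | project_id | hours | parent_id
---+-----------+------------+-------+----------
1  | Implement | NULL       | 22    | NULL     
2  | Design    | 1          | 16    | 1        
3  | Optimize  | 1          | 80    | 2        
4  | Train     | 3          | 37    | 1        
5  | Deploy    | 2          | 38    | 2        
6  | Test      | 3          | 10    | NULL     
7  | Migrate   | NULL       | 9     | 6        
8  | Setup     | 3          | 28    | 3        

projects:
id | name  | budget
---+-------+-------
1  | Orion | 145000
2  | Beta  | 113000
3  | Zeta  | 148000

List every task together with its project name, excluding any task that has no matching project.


INNER JOIN keeps only tasks rows whose project_id matches an id in projects. Walk through each task:
  - task 1 (Implement): project_id=NULL, no match -> dropped
  - task 2 (Design): project_id=1 -> matches Orion
  - task 3 (Optimize): project_id=1 -> matches Orion
  - task 4 (Train): project_id=3 -> matches Zeta
  - task 5 (Deploy): project_id=2 -> matches Beta
  - task 6 (Test): project_id=3 -> matches Zeta
  - task 7 (Migrate): project_id=NULL, no match -> dropped
  - task 8 (Setup): project_id=3 -> matches Zeta
So 2 of 8 rows are dropped.

SQL:
SELECT a.name, b.name AS project
FROM tasks a
INNER JOIN projects b ON a.project_id = b.id

Result:
name     | project
---------+--------
Design   | Orion  
Optimize | Orion  
Train    | Zeta   
Deploy   | Beta   
Test     | Zeta   
Setup    | Zeta   


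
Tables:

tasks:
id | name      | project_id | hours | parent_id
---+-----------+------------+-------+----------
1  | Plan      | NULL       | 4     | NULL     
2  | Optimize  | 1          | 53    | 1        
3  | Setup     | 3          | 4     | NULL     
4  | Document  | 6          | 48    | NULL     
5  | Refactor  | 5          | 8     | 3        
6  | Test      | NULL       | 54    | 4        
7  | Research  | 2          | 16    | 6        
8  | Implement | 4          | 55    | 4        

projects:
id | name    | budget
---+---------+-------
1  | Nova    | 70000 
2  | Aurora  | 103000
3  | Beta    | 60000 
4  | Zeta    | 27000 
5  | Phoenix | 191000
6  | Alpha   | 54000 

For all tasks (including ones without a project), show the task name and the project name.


LEFT JOIN keeps every row from tasks (the left table); where project_id has no match in projects, the project columns become NULL. Walk through each task:
  - task 1 (Plan): project_id=NULL, no match -> kept with NULL
  - task 2 (Optimize): project_id=1 -> matches Nova
  - task 3 (Setup): project_id=3 -> matches Beta
  - task 4 (Document): project_id=6 -> matches Alpha
  - task 5 (Refactor): project_id=5 -> matches Phoenix
  - task 6 (Test): project_id=NULL, no match -> kept with NULL
  - task 7 (Research): project_id=2 -> matches Aurora
  - task 8 (Implement): project_id=4 -> matches Zeta
All 8 rows appear; 2 have NULL project.

SQL:
SELECT a.name, b.name AS project
FROM tasks a
LEFT JOIN projects b ON a.project_id = b.id

Result:
name      | project
----------+--------
Plan      | NULL   
Optimize  | Nova   
Setup     | Beta   
Document  | Alpha  
Refactor  | Phoenix
Test      | NULL   
Research  | Aurora 
Implement | Zeta   
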